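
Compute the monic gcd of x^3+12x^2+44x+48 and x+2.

x+2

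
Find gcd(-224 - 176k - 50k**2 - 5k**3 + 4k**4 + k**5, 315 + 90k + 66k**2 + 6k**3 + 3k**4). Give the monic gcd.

Repeated division with remainder:
  k**5 + 4k**4 - 5k**3 - 50k**2 - 176k - 224 = ((1/3)k + 2/3)(3k**4 + 6k**3 + 66k**2 + 90k + 315) + (-31k**3 - 124k**2 - 341k - 434)
  3k**4 + 6k**3 + 66k**2 + 90k + 315 = (-(3/31)k + 6/31)(-31k**3 - 124k**2 - 341k - 434) + (57k**2 + 114k + 399)
  -31k**3 - 124k**2 - 341k - 434 = (-(31/57)k - 62/57)(57k**2 + 114k + 399) + (0)
Last nonzero remainder: 57k**2 + 114k + 399. Dividing through by 57 gives the monic gcd k**2 + 2k + 7.

7 + 2k + k**2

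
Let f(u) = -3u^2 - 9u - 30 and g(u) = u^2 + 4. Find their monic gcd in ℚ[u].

1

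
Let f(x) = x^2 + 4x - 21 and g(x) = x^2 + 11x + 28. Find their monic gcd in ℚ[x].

x + 7

Repeated division with remainder:
  x^2 + 4x - 21 = (x^2 + 11x + 28) + (-7x - 49)
  x^2 + 11x + 28 = (-(1/7)x - 4/7)(-7x - 49) + (0)
Last nonzero remainder: -7x - 49. Dividing through by -7 gives the monic gcd x + 7.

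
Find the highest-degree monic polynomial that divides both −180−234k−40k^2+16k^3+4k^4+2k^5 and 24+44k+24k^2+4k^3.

2+3k+k^2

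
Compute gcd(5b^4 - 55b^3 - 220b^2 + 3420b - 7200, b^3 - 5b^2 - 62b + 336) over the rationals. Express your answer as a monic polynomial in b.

b^2 + 2b - 48

Euclidean algorithm in ℚ[b]:
  5b^4 - 55b^3 - 220b^2 + 3420b - 7200 = (5b - 30)(b^3 - 5b^2 - 62b + 336) + (-60b^2 - 120b + 2880)
  b^3 - 5b^2 - 62b + 336 = (-(1/60)b + 7/60)(-60b^2 - 120b + 2880) + (0)
Last nonzero remainder: -60b^2 - 120b + 2880. Dividing through by -60 gives the monic gcd b^2 + 2b - 48.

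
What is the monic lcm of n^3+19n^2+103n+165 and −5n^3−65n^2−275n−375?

Apply the Euclidean algorithm:
  n^3+19n^2+103n+165 = (−1/5)(−5n^3−65n^2−275n−375) + (6n^2+48n+90)
  −5n^3−65n^2−275n−375 = (−(5/6)n−25/6)(6n^2+48n+90) + (0)
Last nonzero remainder: 6n^2+48n+90. Dividing through by 6 gives the monic gcd n^2+8n+15.
Then lcm(f, g) = f·g / gcd(f, g); expanding and making the result monic gives the answer.

n^4+24n^3+198n^2+680n+825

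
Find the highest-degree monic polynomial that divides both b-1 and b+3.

1

Euclidean algorithm in ℚ[b]:
  b-1 = (b+3) + (-4)
  b+3 = (-(1/4)b-3/4)(-4) + (0)
The last nonzero remainder is the constant -4, so the polynomials are coprime and gcd = 1.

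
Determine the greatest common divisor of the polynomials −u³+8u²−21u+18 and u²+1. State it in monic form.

1

Repeated division with remainder:
  −u³+8u²−21u+18 = (−u+8)(u²+1) + (−20u+10)
  u²+1 = (−(1/20)u−1/40)(−20u+10) + (5/4)
  −20u+10 = (−16u+8)(5/4) + (0)
The last nonzero remainder is the constant 5/4, so the polynomials are coprime and gcd = 1.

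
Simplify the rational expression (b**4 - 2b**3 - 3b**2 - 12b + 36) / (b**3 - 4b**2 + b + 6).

(b**2 + 3b + 6)/(b + 1)

Repeated division with remainder:
  b**4 - 2b**3 - 3b**2 - 12b + 36 = (b + 2)(b**3 - 4b**2 + b + 6) + (4b**2 - 20b + 24)
  b**3 - 4b**2 + b + 6 = ((1/4)b + 1/4)(4b**2 - 20b + 24) + (0)
Last nonzero remainder: 4b**2 - 20b + 24. Dividing through by 4 gives the monic gcd b**2 - 5b + 6.
Cancel b**2 - 5b + 6 from numerator and denominator to get the reduced form.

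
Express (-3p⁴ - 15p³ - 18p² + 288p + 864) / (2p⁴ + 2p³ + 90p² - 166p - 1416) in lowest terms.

(-3p² - 18p - 72)/(2p² + 4p + 118)

By polynomial division,
  -3p⁴ - 15p³ - 18p² + 288p + 864 = (-3/2)(2p⁴ + 2p³ + 90p² - 166p - 1416) + (-12p³ + 117p² + 39p - 1260)
  2p⁴ + 2p³ + 90p² - 166p - 1416 = (-(1/6)p - 43/24)(-12p³ + 117p² + 39p - 1260) + ((2449/8)p² - (2449/8)p - 7347/2)
  -12p³ + 117p² + 39p - 1260 = (-(96/2449)p + 840/2449)((2449/8)p² - (2449/8)p - 7347/2) + (0)
Last nonzero remainder: (2449/8)p² - (2449/8)p - 7347/2. Dividing through by 2449/8 gives the monic gcd p² - p - 12.
Cancel p² - p - 12 from numerator and denominator to get the reduced form.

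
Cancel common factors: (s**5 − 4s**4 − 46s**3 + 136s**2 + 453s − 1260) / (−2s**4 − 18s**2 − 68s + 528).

(−s**3 + 5s**2 + 29s − 105)/(2s**2 − 2s + 44)

Repeated division with remainder:
  s**5 − 4s**4 − 46s**3 + 136s**2 + 453s − 1260 = (−(1/2)s + 2)(−2s**4 − 18s**2 − 68s + 528) + (−55s**3 + 138s**2 + 853s − 2316)
  −2s**4 − 18s**2 − 68s + 528 = ((2/55)s + 276/3025)(−55s**3 + 138s**2 + 853s − 2316) + (−(186368/3025)s**2 − (186368/3025)s + 2236416/3025)
  −55s**3 + 138s**2 + 853s − 2316 = ((166375/186368)s − 583825/186368)(−(186368/3025)s**2 − (186368/3025)s + 2236416/3025) + (0)
Last nonzero remainder: −(186368/3025)s**2 − (186368/3025)s + 2236416/3025. Dividing through by −186368/3025 gives the monic gcd s**2 + s − 12.
Cancel s**2 + s − 12 from numerator and denominator to get the reduced form.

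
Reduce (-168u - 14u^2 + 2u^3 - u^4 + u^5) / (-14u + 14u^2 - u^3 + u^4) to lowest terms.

(-12 - u + u^2)/(-1 + u)

Euclidean algorithm in ℚ[u]:
  u^5 - u^4 + 2u^3 - 14u^2 - 168u = (u)(u^4 - u^3 + 14u^2 - 14u) + (-12u^3 - 168u)
  u^4 - u^3 + 14u^2 - 14u = (-(1/12)u + 1/12)(-12u^3 - 168u) + (0)
Last nonzero remainder: -12u^3 - 168u. Dividing through by -12 gives the monic gcd u^3 + 14u.
Cancel u^3 + 14u from numerator and denominator to get the reduced form.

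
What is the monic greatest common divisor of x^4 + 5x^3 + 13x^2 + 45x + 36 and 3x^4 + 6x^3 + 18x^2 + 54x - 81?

x^2 + 9

Apply the Euclidean algorithm:
  x^4 + 5x^3 + 13x^2 + 45x + 36 = (1/3)(3x^4 + 6x^3 + 18x^2 + 54x - 81) + (3x^3 + 7x^2 + 27x + 63)
  3x^4 + 6x^3 + 18x^2 + 54x - 81 = (x - 1/3)(3x^3 + 7x^2 + 27x + 63) + (-(20/3)x^2 - 60)
  3x^3 + 7x^2 + 27x + 63 = (-(9/20)x - 21/20)(-(20/3)x^2 - 60) + (0)
Last nonzero remainder: -(20/3)x^2 - 60. Dividing through by -20/3 gives the monic gcd x^2 + 9.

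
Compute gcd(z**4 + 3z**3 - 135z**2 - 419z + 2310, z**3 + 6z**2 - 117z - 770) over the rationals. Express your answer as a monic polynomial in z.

Apply the Euclidean algorithm:
  z**4 + 3z**3 - 135z**2 - 419z + 2310 = (z - 3)(z**3 + 6z**2 - 117z - 770) + (0)
The last nonzero remainder z**3 + 6z**2 - 117z - 770 is already monic.

z**3 + 6z**2 - 117z - 770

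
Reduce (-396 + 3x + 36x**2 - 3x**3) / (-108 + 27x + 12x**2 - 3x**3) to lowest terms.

(-11 + x)/(-3 + x)

By polynomial division,
  -3x**3 + 36x**2 + 3x - 396 = (-3x**3 + 12x**2 + 27x - 108) + (24x**2 - 24x - 288)
  -3x**3 + 12x**2 + 27x - 108 = (-(1/8)x + 3/8)(24x**2 - 24x - 288) + (0)
Last nonzero remainder: 24x**2 - 24x - 288. Dividing through by 24 gives the monic gcd x**2 - x - 12.
Cancel x**2 - x - 12 from numerator and denominator to get the reduced form.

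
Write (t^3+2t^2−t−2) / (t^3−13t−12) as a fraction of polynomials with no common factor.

Apply the Euclidean algorithm:
  t^3+2t^2−t−2 = (t^3−13t−12) + (2t^2+12t+10)
  t^3−13t−12 = ((1/2)t−3)(2t^2+12t+10) + (18t+18)
  2t^2+12t+10 = ((1/9)t+5/9)(18t+18) + (0)
Last nonzero remainder: 18t+18. Dividing through by 18 gives the monic gcd t+1.
Cancel t+1 from numerator and denominator to get the reduced form.

(t^2+t−2)/(t^2−t−12)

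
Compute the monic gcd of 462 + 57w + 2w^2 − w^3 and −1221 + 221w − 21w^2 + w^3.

−11 + w

By polynomial division,
  −w^3 + 2w^2 + 57w + 462 = (−1)(w^3 − 21w^2 + 221w − 1221) + (−19w^2 + 278w − 759)
  w^3 − 21w^2 + 221w − 1221 = (−(1/19)w + 121/361)(−19w^2 + 278w − 759) + ((31722/361)w − 348942/361)
  −19w^2 + 278w − 759 = (−(6859/31722)w + 8303/10574)((31722/361)w − 348942/361) + (0)
Last nonzero remainder: (31722/361)w − 348942/361. Dividing through by 31722/361 gives the monic gcd w − 11.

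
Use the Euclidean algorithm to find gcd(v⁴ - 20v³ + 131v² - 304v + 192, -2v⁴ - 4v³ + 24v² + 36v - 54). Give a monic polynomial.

v² - 4v + 3

Euclidean algorithm in ℚ[v]:
  v⁴ - 20v³ + 131v² - 304v + 192 = (-1/2)(-2v⁴ - 4v³ + 24v² + 36v - 54) + (-22v³ + 143v² - 286v + 165)
  -2v⁴ - 4v³ + 24v² + 36v - 54 = ((1/11)v + 17/22)(-22v³ + 143v² - 286v + 165) + (-(121/2)v² + 242v - 363/2)
  -22v³ + 143v² - 286v + 165 = ((4/11)v - 10/11)(-(121/2)v² + 242v - 363/2) + (0)
Last nonzero remainder: -(121/2)v² + 242v - 363/2. Dividing through by -121/2 gives the monic gcd v² - 4v + 3.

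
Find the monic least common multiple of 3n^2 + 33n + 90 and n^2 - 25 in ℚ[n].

n^3 + 6n^2 - 25n - 150

By polynomial division,
  3n^2 + 33n + 90 = (3)(n^2 - 25) + (33n + 165)
  n^2 - 25 = ((1/33)n - 5/33)(33n + 165) + (0)
Last nonzero remainder: 33n + 165. Dividing through by 33 gives the monic gcd n + 5.
Then lcm(f, g) = f·g / gcd(f, g); expanding and making the result monic gives the answer.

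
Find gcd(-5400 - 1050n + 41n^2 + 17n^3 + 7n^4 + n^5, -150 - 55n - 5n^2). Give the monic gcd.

Euclidean algorithm in ℚ[n]:
  n^5 + 7n^4 + 17n^3 + 41n^2 - 1050n - 5400 = (-(1/5)n^3 + (4/5)n^2 - (31/5)n + 36)(-5n^2 - 55n - 150) + (0)
Last nonzero remainder: -5n^2 - 55n - 150. Dividing through by -5 gives the monic gcd n^2 + 11n + 30.

30 + 11n + n^2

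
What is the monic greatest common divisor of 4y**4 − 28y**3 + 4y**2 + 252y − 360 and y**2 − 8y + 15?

By polynomial division,
  4y**4 − 28y**3 + 4y**2 + 252y − 360 = (4y**2 + 4y − 24)(y**2 − 8y + 15) + (0)
The last nonzero remainder y**2 − 8y + 15 is already monic.

y**2 − 8y + 15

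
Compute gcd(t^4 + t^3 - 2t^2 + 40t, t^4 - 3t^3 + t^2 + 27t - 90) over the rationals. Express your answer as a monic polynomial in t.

t^2 - 3t + 10

Euclidean algorithm in ℚ[t]:
  t^4 + t^3 - 2t^2 + 40t = (t^4 - 3t^3 + t^2 + 27t - 90) + (4t^3 - 3t^2 + 13t + 90)
  t^4 - 3t^3 + t^2 + 27t - 90 = ((1/4)t - 9/16)(4t^3 - 3t^2 + 13t + 90) + (-(63/16)t^2 + (189/16)t - 315/8)
  4t^3 - 3t^2 + 13t + 90 = (-(64/63)t - 16/7)(-(63/16)t^2 + (189/16)t - 315/8) + (0)
Last nonzero remainder: -(63/16)t^2 + (189/16)t - 315/8. Dividing through by -63/16 gives the monic gcd t^2 - 3t + 10.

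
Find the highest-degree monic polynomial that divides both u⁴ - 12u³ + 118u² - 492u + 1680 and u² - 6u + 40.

Apply the Euclidean algorithm:
  u⁴ - 12u³ + 118u² - 492u + 1680 = (u² - 6u + 42)(u² - 6u + 40) + (0)
The last nonzero remainder u² - 6u + 40 is already monic.

u² - 6u + 40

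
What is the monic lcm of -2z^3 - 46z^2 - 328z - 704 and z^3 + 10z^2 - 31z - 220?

Repeated division with remainder:
  -2z^3 - 46z^2 - 328z - 704 = (-2)(z^3 + 10z^2 - 31z - 220) + (-26z^2 - 390z - 1144)
  z^3 + 10z^2 - 31z - 220 = (-(1/26)z + 5/26)(-26z^2 - 390z - 1144) + (0)
Last nonzero remainder: -26z^2 - 390z - 1144. Dividing through by -26 gives the monic gcd z^2 + 15z + 44.
Then lcm(f, g) = f·g / gcd(f, g); expanding and making the result monic gives the answer.

z^4 + 18z^3 + 49z^2 - 468z - 1760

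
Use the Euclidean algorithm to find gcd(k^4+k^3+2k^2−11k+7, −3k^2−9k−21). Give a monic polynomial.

Apply the Euclidean algorithm:
  k^4+k^3+2k^2−11k+7 = (−(1/3)k^2+(2/3)k−1/3)(−3k^2−9k−21) + (0)
Last nonzero remainder: −3k^2−9k−21. Dividing through by −3 gives the monic gcd k^2+3k+7.

k^2+3k+7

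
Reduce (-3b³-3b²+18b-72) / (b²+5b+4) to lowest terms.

(-3b²+9b-18)/(b+1)

Apply the Euclidean algorithm:
  -3b³-3b²+18b-72 = (-3b+12)(b²+5b+4) + (-30b-120)
  b²+5b+4 = (-(1/30)b-1/30)(-30b-120) + (0)
Last nonzero remainder: -30b-120. Dividing through by -30 gives the monic gcd b+4.
Cancel b+4 from numerator and denominator to get the reduced form.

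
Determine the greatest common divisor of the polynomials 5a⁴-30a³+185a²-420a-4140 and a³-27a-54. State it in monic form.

Repeated division with remainder:
  5a⁴-30a³+185a²-420a-4140 = (5a-30)(a³-27a-54) + (320a²-960a-5760)
  a³-27a-54 = ((1/320)a+3/320)(320a²-960a-5760) + (0)
Last nonzero remainder: 320a²-960a-5760. Dividing through by 320 gives the monic gcd a²-3a-18.

a²-3a-18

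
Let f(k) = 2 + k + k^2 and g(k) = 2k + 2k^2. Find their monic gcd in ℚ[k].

1

Euclidean algorithm in ℚ[k]:
  k^2 + k + 2 = (1/2)(2k^2 + 2k) + (2)
  2k^2 + 2k = (k^2 + k)(2) + (0)
The last nonzero remainder is the constant 2, so the polynomials are coprime and gcd = 1.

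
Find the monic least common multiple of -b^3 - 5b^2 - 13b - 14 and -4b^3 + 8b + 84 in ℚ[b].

b^4 + 2b^3 - 2b^2 - 25b - 42

By polynomial division,
  -b^3 - 5b^2 - 13b - 14 = (1/4)(-4b^3 + 8b + 84) + (-5b^2 - 15b - 35)
  -4b^3 + 8b + 84 = ((4/5)b - 12/5)(-5b^2 - 15b - 35) + (0)
Last nonzero remainder: -5b^2 - 15b - 35. Dividing through by -5 gives the monic gcd b^2 + 3b + 7.
Then lcm(f, g) = f·g / gcd(f, g); expanding and making the result monic gives the answer.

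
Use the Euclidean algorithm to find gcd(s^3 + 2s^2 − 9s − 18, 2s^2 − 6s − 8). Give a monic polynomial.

Repeated division with remainder:
  s^3 + 2s^2 − 9s − 18 = ((1/2)s + 5/2)(2s^2 − 6s − 8) + (10s + 2)
  2s^2 − 6s − 8 = ((1/5)s − 16/25)(10s + 2) + (−168/25)
  10s + 2 = (−(125/84)s − 25/84)(−168/25) + (0)
The last nonzero remainder is the constant −168/25, so the polynomials are coprime and gcd = 1.

1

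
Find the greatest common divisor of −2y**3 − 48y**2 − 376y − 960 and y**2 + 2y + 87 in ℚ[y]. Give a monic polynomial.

Repeated division with remainder:
  −2y**3 − 48y**2 − 376y − 960 = (−2y − 44)(y**2 + 2y + 87) + (−114y + 2868)
  y**2 + 2y + 87 = (−(1/114)y − 86/361)(−114y + 2868) + (278055/361)
  −114y + 2868 = (−(13718/92685)y + 345116/92685)(278055/361) + (0)
The last nonzero remainder is the constant 278055/361, so the polynomials are coprime and gcd = 1.

1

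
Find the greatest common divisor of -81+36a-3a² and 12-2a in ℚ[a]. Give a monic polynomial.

1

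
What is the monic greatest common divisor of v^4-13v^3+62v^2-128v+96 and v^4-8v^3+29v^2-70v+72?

v^2-6v+8

Euclidean algorithm in ℚ[v]:
  v^4-13v^3+62v^2-128v+96 = (v^4-8v^3+29v^2-70v+72) + (-5v^3+33v^2-58v+24)
  v^4-8v^3+29v^2-70v+72 = (-(1/5)v+7/25)(-5v^3+33v^2-58v+24) + ((204/25)v^2-(1224/25)v+1632/25)
  -5v^3+33v^2-58v+24 = (-(125/204)v+25/68)((204/25)v^2-(1224/25)v+1632/25) + (0)
Last nonzero remainder: (204/25)v^2-(1224/25)v+1632/25. Dividing through by 204/25 gives the monic gcd v^2-6v+8.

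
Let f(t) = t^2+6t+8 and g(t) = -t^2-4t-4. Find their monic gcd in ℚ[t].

Apply the Euclidean algorithm:
  t^2+6t+8 = (-1)(-t^2-4t-4) + (2t+4)
  -t^2-4t-4 = (-(1/2)t-1)(2t+4) + (0)
Last nonzero remainder: 2t+4. Dividing through by 2 gives the monic gcd t+2.

t+2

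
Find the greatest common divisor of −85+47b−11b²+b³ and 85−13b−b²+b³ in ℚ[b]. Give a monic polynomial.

17−6b+b²

Apply the Euclidean algorithm:
  b³−11b²+47b−85 = (b³−b²−13b+85) + (−10b²+60b−170)
  b³−b²−13b+85 = (−(1/10)b−1/2)(−10b²+60b−170) + (0)
Last nonzero remainder: −10b²+60b−170. Dividing through by −10 gives the monic gcd b²−6b+17.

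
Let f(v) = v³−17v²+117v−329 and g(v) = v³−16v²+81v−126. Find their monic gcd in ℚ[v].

By polynomial division,
  v³−17v²+117v−329 = (v³−16v²+81v−126) + (−v²+36v−203)
  v³−16v²+81v−126 = (−v−20)(−v²+36v−203) + (598v−4186)
  −v²+36v−203 = (−(1/598)v+29/598)(598v−4186) + (0)
Last nonzero remainder: 598v−4186. Dividing through by 598 gives the monic gcd v−7.

v−7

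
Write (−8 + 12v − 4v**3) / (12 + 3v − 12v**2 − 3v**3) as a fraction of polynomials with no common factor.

(−8 + 4v + 4v**2)/(12 + 15v + 3v**2)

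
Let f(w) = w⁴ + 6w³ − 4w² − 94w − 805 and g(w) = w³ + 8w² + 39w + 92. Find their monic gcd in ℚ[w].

w² + 4w + 23

Euclidean algorithm in ℚ[w]:
  w⁴ + 6w³ − 4w² − 94w − 805 = (w − 2)(w³ + 8w² + 39w + 92) + (−27w² − 108w − 621)
  w³ + 8w² + 39w + 92 = (−(1/27)w − 4/27)(−27w² − 108w − 621) + (0)
Last nonzero remainder: −27w² − 108w − 621. Dividing through by −27 gives the monic gcd w² + 4w + 23.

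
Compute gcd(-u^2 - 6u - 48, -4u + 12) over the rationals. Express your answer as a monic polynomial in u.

1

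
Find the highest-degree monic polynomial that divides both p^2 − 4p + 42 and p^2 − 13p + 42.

1

Apply the Euclidean algorithm:
  p^2 − 4p + 42 = (p^2 − 13p + 42) + (9p)
  p^2 − 13p + 42 = ((1/9)p − 13/9)(9p) + (42)
  9p = ((3/14)p)(42) + (0)
The last nonzero remainder is the constant 42, so the polynomials are coprime and gcd = 1.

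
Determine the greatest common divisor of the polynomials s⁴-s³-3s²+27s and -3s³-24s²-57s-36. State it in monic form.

Apply the Euclidean algorithm:
  s⁴-s³-3s²+27s = (-(1/3)s+3)(-3s³-24s²-57s-36) + (50s²+186s+108)
  -3s³-24s²-57s-36 = (-(3/50)s-321/1250)(50s²+186s+108) + (-(1722/625)s-5166/625)
  50s²+186s+108 = (-(15625/861)s-3750/287)(-(1722/625)s-5166/625) + (0)
Last nonzero remainder: -(1722/625)s-5166/625. Dividing through by -1722/625 gives the monic gcd s+3.

s+3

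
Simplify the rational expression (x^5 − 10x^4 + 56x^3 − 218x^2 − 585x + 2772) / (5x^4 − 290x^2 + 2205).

(x^2 − 3x + 44)/(5x + 35)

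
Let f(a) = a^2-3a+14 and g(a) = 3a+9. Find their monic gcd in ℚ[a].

1

By polynomial division,
  a^2-3a+14 = ((1/3)a-2)(3a+9) + (32)
  3a+9 = ((3/32)a+9/32)(32) + (0)
The last nonzero remainder is the constant 32, so the polynomials are coprime and gcd = 1.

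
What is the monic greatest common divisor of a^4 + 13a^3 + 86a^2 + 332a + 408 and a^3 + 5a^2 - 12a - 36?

By polynomial division,
  a^4 + 13a^3 + 86a^2 + 332a + 408 = (a + 8)(a^3 + 5a^2 - 12a - 36) + (58a^2 + 464a + 696)
  a^3 + 5a^2 - 12a - 36 = ((1/58)a - 3/58)(58a^2 + 464a + 696) + (0)
Last nonzero remainder: 58a^2 + 464a + 696. Dividing through by 58 gives the monic gcd a^2 + 8a + 12.

a^2 + 8a + 12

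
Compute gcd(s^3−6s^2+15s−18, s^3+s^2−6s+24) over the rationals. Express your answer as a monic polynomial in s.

Apply the Euclidean algorithm:
  s^3−6s^2+15s−18 = (s^3+s^2−6s+24) + (−7s^2+21s−42)
  s^3+s^2−6s+24 = (−(1/7)s−4/7)(−7s^2+21s−42) + (0)
Last nonzero remainder: −7s^2+21s−42. Dividing through by −7 gives the monic gcd s^2−3s+6.

s^2−3s+6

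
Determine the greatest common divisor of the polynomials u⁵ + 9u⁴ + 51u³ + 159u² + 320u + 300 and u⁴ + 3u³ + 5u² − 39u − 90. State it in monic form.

Repeated division with remainder:
  u⁵ + 9u⁴ + 51u³ + 159u² + 320u + 300 = (u + 6)(u⁴ + 3u³ + 5u² − 39u − 90) + (28u³ + 168u² + 644u + 840)
  u⁴ + 3u³ + 5u² − 39u − 90 = ((1/28)u − 3/28)(28u³ + 168u² + 644u + 840) + (0)
Last nonzero remainder: 28u³ + 168u² + 644u + 840. Dividing through by 28 gives the monic gcd u³ + 6u² + 23u + 30.

u³ + 6u² + 23u + 30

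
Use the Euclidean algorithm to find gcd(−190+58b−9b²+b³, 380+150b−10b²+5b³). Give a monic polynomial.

38−4b+b²

Repeated division with remainder:
  b³−9b²+58b−190 = (1/5)(5b³−10b²+150b+380) + (−7b²+28b−266)
  5b³−10b²+150b+380 = (−(5/7)b−10/7)(−7b²+28b−266) + (0)
Last nonzero remainder: −7b²+28b−266. Dividing through by −7 gives the monic gcd b²−4b+38.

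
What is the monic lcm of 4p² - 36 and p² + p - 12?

Apply the Euclidean algorithm:
  4p² - 36 = (4)(p² + p - 12) + (-4p + 12)
  p² + p - 12 = (-(1/4)p - 1)(-4p + 12) + (0)
Last nonzero remainder: -4p + 12. Dividing through by -4 gives the monic gcd p - 3.
Then lcm(f, g) = f·g / gcd(f, g); expanding and making the result monic gives the answer.

p³ + 4p² - 9p - 36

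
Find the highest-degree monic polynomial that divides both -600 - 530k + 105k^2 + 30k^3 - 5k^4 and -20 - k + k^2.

-20 - k + k^2

Apply the Euclidean algorithm:
  -5k^4 + 30k^3 + 105k^2 - 530k - 600 = (-5k^2 + 25k + 30)(k^2 - k - 20) + (0)
The last nonzero remainder k^2 - k - 20 is already monic.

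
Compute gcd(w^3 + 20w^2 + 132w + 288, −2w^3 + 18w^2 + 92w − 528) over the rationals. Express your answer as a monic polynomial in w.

By polynomial division,
  w^3 + 20w^2 + 132w + 288 = (−1/2)(−2w^3 + 18w^2 + 92w − 528) + (29w^2 + 178w + 24)
  −2w^3 + 18w^2 + 92w − 528 = (−(2/29)w + 878/841)(29w^2 + 178w + 24) + (−(77520/841)w − 465120/841)
  29w^2 + 178w + 24 = (−(24389/77520)w − 841/19380)(−(77520/841)w − 465120/841) + (0)
Last nonzero remainder: −(77520/841)w − 465120/841. Dividing through by −77520/841 gives the monic gcd w + 6.

w + 6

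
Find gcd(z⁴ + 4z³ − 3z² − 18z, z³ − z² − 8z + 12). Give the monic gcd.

z² + z − 6

Euclidean algorithm in ℚ[z]:
  z⁴ + 4z³ − 3z² − 18z = (z + 5)(z³ − z² − 8z + 12) + (10z² + 10z − 60)
  z³ − z² − 8z + 12 = ((1/10)z − 1/5)(10z² + 10z − 60) + (0)
Last nonzero remainder: 10z² + 10z − 60. Dividing through by 10 gives the monic gcd z² + z − 6.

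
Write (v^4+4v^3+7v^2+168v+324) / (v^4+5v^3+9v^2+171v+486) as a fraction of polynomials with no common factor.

Apply the Euclidean algorithm:
  v^4+4v^3+7v^2+168v+324 = (v^4+5v^3+9v^2+171v+486) + (-v^3-2v^2-3v-162)
  v^4+5v^3+9v^2+171v+486 = (-v-3)(-v^3-2v^2-3v-162) + (0)
Last nonzero remainder: -v^3-2v^2-3v-162. Dividing through by -1 gives the monic gcd v^3+2v^2+3v+162.
Cancel v^3+2v^2+3v+162 from numerator and denominator to get the reduced form.

(v+2)/(v+3)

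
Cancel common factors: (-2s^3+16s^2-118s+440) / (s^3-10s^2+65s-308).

(-2s+10)/(s-7)

Euclidean algorithm in ℚ[s]:
  -2s^3+16s^2-118s+440 = (-2)(s^3-10s^2+65s-308) + (-4s^2+12s-176)
  s^3-10s^2+65s-308 = (-(1/4)s+7/4)(-4s^2+12s-176) + (0)
Last nonzero remainder: -4s^2+12s-176. Dividing through by -4 gives the monic gcd s^2-3s+44.
Cancel s^2-3s+44 from numerator and denominator to get the reduced form.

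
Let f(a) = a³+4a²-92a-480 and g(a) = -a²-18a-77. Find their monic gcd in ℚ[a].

Apply the Euclidean algorithm:
  a³+4a²-92a-480 = (-a+14)(-a²-18a-77) + (83a+598)
  -a²-18a-77 = (-(1/83)a-896/6889)(83a+598) + (5355/6889)
  83a+598 = ((571787/5355)a+4119622/5355)(5355/6889) + (0)
The last nonzero remainder is the constant 5355/6889, so the polynomials are coprime and gcd = 1.

1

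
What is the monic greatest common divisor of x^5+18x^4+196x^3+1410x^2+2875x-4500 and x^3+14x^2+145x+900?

Euclidean algorithm in ℚ[x]:
  x^5+18x^4+196x^3+1410x^2+2875x-4500 = (x^2+4x-5)(x^3+14x^2+145x+900) + (0)
The last nonzero remainder x^3+14x^2+145x+900 is already monic.

x^3+14x^2+145x+900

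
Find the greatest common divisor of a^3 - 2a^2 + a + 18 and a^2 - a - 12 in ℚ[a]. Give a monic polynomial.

1

Apply the Euclidean algorithm:
  a^3 - 2a^2 + a + 18 = (a - 1)(a^2 - a - 12) + (12a + 6)
  a^2 - a - 12 = ((1/12)a - 1/8)(12a + 6) + (-45/4)
  12a + 6 = (-(16/15)a - 8/15)(-45/4) + (0)
The last nonzero remainder is the constant -45/4, so the polynomials are coprime and gcd = 1.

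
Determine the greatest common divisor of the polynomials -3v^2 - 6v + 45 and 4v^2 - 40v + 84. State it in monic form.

Repeated division with remainder:
  -3v^2 - 6v + 45 = (-3/4)(4v^2 - 40v + 84) + (-36v + 108)
  4v^2 - 40v + 84 = (-(1/9)v + 7/9)(-36v + 108) + (0)
Last nonzero remainder: -36v + 108. Dividing through by -36 gives the monic gcd v - 3.

v - 3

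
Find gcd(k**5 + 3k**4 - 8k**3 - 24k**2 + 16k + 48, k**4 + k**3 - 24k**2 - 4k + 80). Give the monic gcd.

k**2 - 4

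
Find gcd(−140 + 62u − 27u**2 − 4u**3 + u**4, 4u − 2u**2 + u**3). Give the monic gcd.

Repeated division with remainder:
  u**4 − 4u**3 − 27u**2 + 62u − 140 = (u − 2)(u**3 − 2u**2 + 4u) + (−35u**2 + 70u − 140)
  u**3 − 2u**2 + 4u = (−(1/35)u)(−35u**2 + 70u − 140) + (0)
Last nonzero remainder: −35u**2 + 70u − 140. Dividing through by −35 gives the monic gcd u**2 − 2u + 4.

4 − 2u + u**2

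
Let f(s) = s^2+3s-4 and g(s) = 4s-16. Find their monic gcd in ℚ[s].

1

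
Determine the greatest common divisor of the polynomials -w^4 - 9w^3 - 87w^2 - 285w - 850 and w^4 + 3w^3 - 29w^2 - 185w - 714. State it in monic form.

By polynomial division,
  -w^4 - 9w^3 - 87w^2 - 285w - 850 = (-1)(w^4 + 3w^3 - 29w^2 - 185w - 714) + (-6w^3 - 116w^2 - 470w - 1564)
  w^4 + 3w^3 - 29w^2 - 185w - 714 = (-(1/6)w + 49/18)(-6w^3 - 116w^2 - 470w - 1564) + ((1876/9)w^2 + (7504/9)w + 31892/9)
  -6w^3 - 116w^2 - 470w - 1564 = (-(27/938)w - 207/469)((1876/9)w^2 + (7504/9)w + 31892/9) + (0)
Last nonzero remainder: (1876/9)w^2 + (7504/9)w + 31892/9. Dividing through by 1876/9 gives the monic gcd w^2 + 4w + 17.

w^2 + 4w + 17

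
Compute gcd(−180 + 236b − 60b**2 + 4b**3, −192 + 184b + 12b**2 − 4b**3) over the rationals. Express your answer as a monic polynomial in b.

By polynomial division,
  4b**3 − 60b**2 + 236b − 180 = (−1)(−4b**3 + 12b**2 + 184b − 192) + (−48b**2 + 420b − 372)
  −4b**3 + 12b**2 + 184b − 192 = ((1/12)b + 23/48)(−48b**2 + 420b − 372) + ((55/4)b − 55/4)
  −48b**2 + 420b − 372 = (−(192/55)b + 1488/55)((55/4)b − 55/4) + (0)
Last nonzero remainder: (55/4)b − 55/4. Dividing through by 55/4 gives the monic gcd b − 1.

−1 + b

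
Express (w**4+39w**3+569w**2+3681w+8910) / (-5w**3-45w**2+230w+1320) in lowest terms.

(-w**3-28w**2-261w-810)/(5w**2-10w-120)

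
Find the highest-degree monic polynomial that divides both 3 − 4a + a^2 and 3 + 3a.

Apply the Euclidean algorithm:
  a^2 − 4a + 3 = ((1/3)a − 5/3)(3a + 3) + (8)
  3a + 3 = ((3/8)a + 3/8)(8) + (0)
The last nonzero remainder is the constant 8, so the polynomials are coprime and gcd = 1.

1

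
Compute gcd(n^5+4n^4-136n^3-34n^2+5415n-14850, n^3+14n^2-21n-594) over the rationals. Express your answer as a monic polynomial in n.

n^3+14n^2-21n-594

Euclidean algorithm in ℚ[n]:
  n^5+4n^4-136n^3-34n^2+5415n-14850 = (n^2-10n+25)(n^3+14n^2-21n-594) + (0)
The last nonzero remainder n^3+14n^2-21n-594 is already monic.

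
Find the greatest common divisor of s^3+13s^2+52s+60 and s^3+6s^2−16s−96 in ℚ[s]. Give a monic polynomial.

s+6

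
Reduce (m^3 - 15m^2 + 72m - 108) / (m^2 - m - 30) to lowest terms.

Euclidean algorithm in ℚ[m]:
  m^3 - 15m^2 + 72m - 108 = (m - 14)(m^2 - m - 30) + (88m - 528)
  m^2 - m - 30 = ((1/88)m + 5/88)(88m - 528) + (0)
Last nonzero remainder: 88m - 528. Dividing through by 88 gives the monic gcd m - 6.
Cancel m - 6 from numerator and denominator to get the reduced form.

(m^2 - 9m + 18)/(m + 5)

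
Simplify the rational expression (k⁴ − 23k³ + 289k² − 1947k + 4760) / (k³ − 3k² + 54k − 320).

(k³ − 18k² + 199k − 952)/(k² + 2k + 64)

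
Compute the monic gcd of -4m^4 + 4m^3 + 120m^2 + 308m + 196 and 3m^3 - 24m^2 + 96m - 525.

Repeated division with remainder:
  -4m^4 + 4m^3 + 120m^2 + 308m + 196 = (-(4/3)m - 28/3)(3m^3 - 24m^2 + 96m - 525) + (24m^2 + 504m - 4704)
  3m^3 - 24m^2 + 96m - 525 = ((1/8)m - 29/8)(24m^2 + 504m - 4704) + (2511m - 17577)
  24m^2 + 504m - 4704 = ((8/837)m + 224/837)(2511m - 17577) + (0)
Last nonzero remainder: 2511m - 17577. Dividing through by 2511 gives the monic gcd m - 7.

m - 7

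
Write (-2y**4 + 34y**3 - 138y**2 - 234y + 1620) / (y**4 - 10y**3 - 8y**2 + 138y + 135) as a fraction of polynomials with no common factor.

(-2y + 12)/(y + 1)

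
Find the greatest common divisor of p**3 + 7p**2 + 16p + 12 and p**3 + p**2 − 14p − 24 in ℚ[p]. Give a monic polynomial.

Euclidean algorithm in ℚ[p]:
  p**3 + 7p**2 + 16p + 12 = (p**3 + p**2 − 14p − 24) + (6p**2 + 30p + 36)
  p**3 + p**2 − 14p − 24 = ((1/6)p − 2/3)(6p**2 + 30p + 36) + (0)
Last nonzero remainder: 6p**2 + 30p + 36. Dividing through by 6 gives the monic gcd p**2 + 5p + 6.

p**2 + 5p + 6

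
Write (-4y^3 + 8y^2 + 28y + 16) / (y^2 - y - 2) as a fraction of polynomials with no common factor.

Apply the Euclidean algorithm:
  -4y^3 + 8y^2 + 28y + 16 = (-4y + 4)(y^2 - y - 2) + (24y + 24)
  y^2 - y - 2 = ((1/24)y - 1/12)(24y + 24) + (0)
Last nonzero remainder: 24y + 24. Dividing through by 24 gives the monic gcd y + 1.
Cancel y + 1 from numerator and denominator to get the reduced form.

(-4y^2 + 12y + 16)/(y - 2)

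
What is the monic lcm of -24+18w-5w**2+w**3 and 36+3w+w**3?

-72+30w+3w**2-2w**3+w**4

Apply the Euclidean algorithm:
  w**3-5w**2+18w-24 = (w**3+3w+36) + (-5w**2+15w-60)
  w**3+3w+36 = (-(1/5)w-3/5)(-5w**2+15w-60) + (0)
Last nonzero remainder: -5w**2+15w-60. Dividing through by -5 gives the monic gcd w**2-3w+12.
Then lcm(f, g) = f·g / gcd(f, g); expanding and making the result monic gives the answer.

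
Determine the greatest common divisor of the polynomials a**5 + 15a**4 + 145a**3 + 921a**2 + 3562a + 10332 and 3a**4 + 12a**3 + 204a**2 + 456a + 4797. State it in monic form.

Euclidean algorithm in ℚ[a]:
  a**5 + 15a**4 + 145a**3 + 921a**2 + 3562a + 10332 = ((1/3)a + 11/3)(3a**4 + 12a**3 + 204a**2 + 456a + 4797) + (33a**3 + 21a**2 + 291a - 7257)
  3a**4 + 12a**3 + 204a**2 + 456a + 4797 = ((1/11)a + 37/121)(33a**3 + 21a**2 + 291a - 7257) + ((20706/121)a**2 + (124236/121)a + 848946/121)
  33a**3 + 21a**2 + 291a - 7257 = ((1331/6902)a - 7139/6902)((20706/121)a**2 + (124236/121)a + 848946/121) + (0)
Last nonzero remainder: (20706/121)a**2 + (124236/121)a + 848946/121. Dividing through by 20706/121 gives the monic gcd a**2 + 6a + 41.

a**2 + 6a + 41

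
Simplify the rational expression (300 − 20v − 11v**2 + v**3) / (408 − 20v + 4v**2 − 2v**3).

(50 + 5v − v**2)/(68 + 8v + 2v**2)

Repeated division with remainder:
  v**3 − 11v**2 − 20v + 300 = (−1/2)(−2v**3 + 4v**2 − 20v + 408) + (−9v**2 − 30v + 504)
  −2v**3 + 4v**2 − 20v + 408 = ((2/9)v − 32/27)(−9v**2 − 30v + 504) + (−(1508/9)v + 3016/3)
  −9v**2 − 30v + 504 = ((81/1508)v + 189/377)(−(1508/9)v + 3016/3) + (0)
Last nonzero remainder: −(1508/9)v + 3016/3. Dividing through by −1508/9 gives the monic gcd v − 6.
Cancel v − 6 from numerator and denominator to get the reduced form.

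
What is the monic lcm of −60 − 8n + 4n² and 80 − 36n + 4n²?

Apply the Euclidean algorithm:
  4n² − 8n − 60 = (4n² − 36n + 80) + (28n − 140)
  4n² − 36n + 80 = ((1/7)n − 4/7)(28n − 140) + (0)
Last nonzero remainder: 28n − 140. Dividing through by 28 gives the monic gcd n − 5.
Then lcm(f, g) = f·g / gcd(f, g); expanding and making the result monic gives the answer.

60 − 7n − 6n² + n³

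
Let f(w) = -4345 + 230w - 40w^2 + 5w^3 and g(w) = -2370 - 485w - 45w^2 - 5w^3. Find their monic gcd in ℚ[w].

Repeated division with remainder:
  5w^3 - 40w^2 + 230w - 4345 = (-1)(-5w^3 - 45w^2 - 485w - 2370) + (-85w^2 - 255w - 6715)
  -5w^3 - 45w^2 - 485w - 2370 = ((1/17)w + 6/17)(-85w^2 - 255w - 6715) + (0)
Last nonzero remainder: -85w^2 - 255w - 6715. Dividing through by -85 gives the monic gcd w^2 + 3w + 79.

79 + 3w + w^2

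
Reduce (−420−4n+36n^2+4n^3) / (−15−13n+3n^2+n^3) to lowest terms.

Apply the Euclidean algorithm:
  4n^3+36n^2−4n−420 = (4)(n^3+3n^2−13n−15) + (24n^2+48n−360)
  n^3+3n^2−13n−15 = ((1/24)n+1/24)(24n^2+48n−360) + (0)
Last nonzero remainder: 24n^2+48n−360. Dividing through by 24 gives the monic gcd n^2+2n−15.
Cancel n^2+2n−15 from numerator and denominator to get the reduced form.

(28+4n)/(1+n)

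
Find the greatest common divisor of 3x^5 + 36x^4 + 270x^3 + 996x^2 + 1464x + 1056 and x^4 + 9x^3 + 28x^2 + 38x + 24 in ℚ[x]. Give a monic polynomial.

x^3 + 6x^2 + 10x + 8

Apply the Euclidean algorithm:
  3x^5 + 36x^4 + 270x^3 + 996x^2 + 1464x + 1056 = (3x + 9)(x^4 + 9x^3 + 28x^2 + 38x + 24) + (105x^3 + 630x^2 + 1050x + 840)
  x^4 + 9x^3 + 28x^2 + 38x + 24 = ((1/105)x + 1/35)(105x^3 + 630x^2 + 1050x + 840) + (0)
Last nonzero remainder: 105x^3 + 630x^2 + 1050x + 840. Dividing through by 105 gives the monic gcd x^3 + 6x^2 + 10x + 8.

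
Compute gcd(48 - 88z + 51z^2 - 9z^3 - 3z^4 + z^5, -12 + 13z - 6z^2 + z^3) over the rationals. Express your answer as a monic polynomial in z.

-12 + 13z - 6z^2 + z^3

Apply the Euclidean algorithm:
  z^5 - 3z^4 - 9z^3 + 51z^2 - 88z + 48 = (z^2 + 3z - 4)(z^3 - 6z^2 + 13z - 12) + (0)
The last nonzero remainder z^3 - 6z^2 + 13z - 12 is already monic.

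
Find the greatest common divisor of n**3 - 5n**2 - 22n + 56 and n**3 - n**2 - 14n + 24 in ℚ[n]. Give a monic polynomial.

n**2 + 2n - 8

Apply the Euclidean algorithm:
  n**3 - 5n**2 - 22n + 56 = (n**3 - n**2 - 14n + 24) + (-4n**2 - 8n + 32)
  n**3 - n**2 - 14n + 24 = (-(1/4)n + 3/4)(-4n**2 - 8n + 32) + (0)
Last nonzero remainder: -4n**2 - 8n + 32. Dividing through by -4 gives the monic gcd n**2 + 2n - 8.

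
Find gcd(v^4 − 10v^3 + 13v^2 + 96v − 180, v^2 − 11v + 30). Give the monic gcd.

v^2 − 11v + 30

By polynomial division,
  v^4 − 10v^3 + 13v^2 + 96v − 180 = (v^2 + v − 6)(v^2 − 11v + 30) + (0)
The last nonzero remainder v^2 − 11v + 30 is already monic.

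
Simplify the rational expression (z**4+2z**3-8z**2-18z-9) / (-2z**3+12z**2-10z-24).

Apply the Euclidean algorithm:
  z**4+2z**3-8z**2-18z-9 = (-(1/2)z-4)(-2z**3+12z**2-10z-24) + (35z**2-70z-105)
  -2z**3+12z**2-10z-24 = (-(2/35)z+8/35)(35z**2-70z-105) + (0)
Last nonzero remainder: 35z**2-70z-105. Dividing through by 35 gives the monic gcd z**2-2z-3.
Cancel z**2-2z-3 from numerator and denominator to get the reduced form.

(-z**2-4z-3)/(2z-8)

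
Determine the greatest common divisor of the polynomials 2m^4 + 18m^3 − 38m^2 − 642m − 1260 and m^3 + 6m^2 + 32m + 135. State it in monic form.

m + 5

Apply the Euclidean algorithm:
  2m^4 + 18m^3 − 38m^2 − 642m − 1260 = (2m + 6)(m^3 + 6m^2 + 32m + 135) + (−138m^2 − 1104m − 2070)
  m^3 + 6m^2 + 32m + 135 = (−(1/138)m + 1/69)(−138m^2 − 1104m − 2070) + (33m + 165)
  −138m^2 − 1104m − 2070 = (−(46/11)m − 138/11)(33m + 165) + (0)
Last nonzero remainder: 33m + 165. Dividing through by 33 gives the monic gcd m + 5.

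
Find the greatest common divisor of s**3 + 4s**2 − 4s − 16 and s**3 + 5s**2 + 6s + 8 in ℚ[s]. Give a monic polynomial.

Repeated division with remainder:
  s**3 + 4s**2 − 4s − 16 = (s**3 + 5s**2 + 6s + 8) + (−s**2 − 10s − 24)
  s**3 + 5s**2 + 6s + 8 = (−s + 5)(−s**2 − 10s − 24) + (32s + 128)
  −s**2 − 10s − 24 = (−(1/32)s − 3/16)(32s + 128) + (0)
Last nonzero remainder: 32s + 128. Dividing through by 32 gives the monic gcd s + 4.

s + 4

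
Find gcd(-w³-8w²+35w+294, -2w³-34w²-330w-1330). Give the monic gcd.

w+7

Repeated division with remainder:
  -w³-8w²+35w+294 = (1/2)(-2w³-34w²-330w-1330) + (9w²+200w+959)
  -2w³-34w²-330w-1330 = (-(2/9)w+94/81)(9w²+200w+959) + (-(28268/81)w-197876/81)
  9w²+200w+959 = (-(729/28268)w-11097/28268)(-(28268/81)w-197876/81) + (0)
Last nonzero remainder: -(28268/81)w-197876/81. Dividing through by -28268/81 gives the monic gcd w+7.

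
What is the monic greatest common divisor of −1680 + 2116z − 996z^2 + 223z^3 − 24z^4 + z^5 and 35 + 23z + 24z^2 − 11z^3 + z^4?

35 − 12z + z^2

By polynomial division,
  z^5 − 24z^4 + 223z^3 − 996z^2 + 2116z − 1680 = (z − 13)(z^4 − 11z^3 + 24z^2 + 23z + 35) + (56z^3 − 707z^2 + 2380z − 1225)
  z^4 − 11z^3 + 24z^2 + 23z + 35 = ((1/56)z + 13/448)(56z^3 − 707z^2 + 2380z − 1225) + ((129/64)z^2 − (387/16)z + 4515/64)
  56z^3 − 707z^2 + 2380z − 1225 = ((3584/129)z − 2240/129)((129/64)z^2 − (387/16)z + 4515/64) + (0)
Last nonzero remainder: (129/64)z^2 − (387/16)z + 4515/64. Dividing through by 129/64 gives the monic gcd z^2 − 12z + 35.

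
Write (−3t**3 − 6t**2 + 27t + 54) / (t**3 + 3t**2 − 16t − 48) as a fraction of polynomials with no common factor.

(−3t**2 + 3t + 18)/(t**2 − 16)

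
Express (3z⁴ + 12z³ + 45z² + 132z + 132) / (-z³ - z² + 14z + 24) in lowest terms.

(-3z³ - 6z² - 33z - 66)/(z² - z - 12)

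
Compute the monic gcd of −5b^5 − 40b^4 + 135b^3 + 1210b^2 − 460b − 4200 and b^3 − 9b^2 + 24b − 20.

b^2 − 7b + 10

Apply the Euclidean algorithm:
  −5b^5 − 40b^4 + 135b^3 + 1210b^2 − 460b − 4200 = (−5b^2 − 85b − 510)(b^3 − 9b^2 + 24b − 20) + (−1440b^2 + 10080b − 14400)
  b^3 − 9b^2 + 24b − 20 = (−(1/1440)b + 1/720)(−1440b^2 + 10080b − 14400) + (0)
Last nonzero remainder: −1440b^2 + 10080b − 14400. Dividing through by −1440 gives the monic gcd b^2 − 7b + 10.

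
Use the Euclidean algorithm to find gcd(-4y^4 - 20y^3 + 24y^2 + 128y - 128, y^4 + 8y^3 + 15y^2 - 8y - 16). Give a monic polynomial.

y^3 + 7y^2 + 8y - 16

Repeated division with remainder:
  -4y^4 - 20y^3 + 24y^2 + 128y - 128 = (-4)(y^4 + 8y^3 + 15y^2 - 8y - 16) + (12y^3 + 84y^2 + 96y - 192)
  y^4 + 8y^3 + 15y^2 - 8y - 16 = ((1/12)y + 1/12)(12y^3 + 84y^2 + 96y - 192) + (0)
Last nonzero remainder: 12y^3 + 84y^2 + 96y - 192. Dividing through by 12 gives the monic gcd y^3 + 7y^2 + 8y - 16.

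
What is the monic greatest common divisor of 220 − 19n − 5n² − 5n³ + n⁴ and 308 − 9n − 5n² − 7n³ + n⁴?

Repeated division with remainder:
  n⁴ − 5n³ − 5n² − 19n + 220 = (n⁴ − 7n³ − 5n² − 9n + 308) + (2n³ − 10n − 88)
  n⁴ − 7n³ − 5n² − 9n + 308 = ((1/2)n − 7/2)(2n³ − 10n − 88) + (0)
Last nonzero remainder: 2n³ − 10n − 88. Dividing through by 2 gives the monic gcd n³ − 5n − 44.

−44 − 5n + n³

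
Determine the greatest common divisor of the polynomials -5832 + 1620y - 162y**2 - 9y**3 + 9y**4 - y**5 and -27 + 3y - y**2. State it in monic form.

27 - 3y + y**2

By polynomial division,
  -y**5 + 9y**4 - 9y**3 - 162y**2 + 1620y - 5832 = (y**3 - 6y**2 - 36y + 216)(-y**2 + 3y - 27) + (0)
Last nonzero remainder: -y**2 + 3y - 27. Dividing through by -1 gives the monic gcd y**2 - 3y + 27.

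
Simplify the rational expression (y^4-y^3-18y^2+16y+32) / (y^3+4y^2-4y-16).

(y^2-3y-4)/(y+2)

Repeated division with remainder:
  y^4-y^3-18y^2+16y+32 = (y-5)(y^3+4y^2-4y-16) + (6y^2+12y-48)
  y^3+4y^2-4y-16 = ((1/6)y+1/3)(6y^2+12y-48) + (0)
Last nonzero remainder: 6y^2+12y-48. Dividing through by 6 gives the monic gcd y^2+2y-8.
Cancel y^2+2y-8 from numerator and denominator to get the reduced form.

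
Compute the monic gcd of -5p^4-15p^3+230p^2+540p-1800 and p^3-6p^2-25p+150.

Repeated division with remainder:
  -5p^4-15p^3+230p^2+540p-1800 = (-5p-45)(p^3-6p^2-25p+150) + (-165p^2+165p+4950)
  p^3-6p^2-25p+150 = (-(1/165)p+1/33)(-165p^2+165p+4950) + (0)
Last nonzero remainder: -165p^2+165p+4950. Dividing through by -165 gives the monic gcd p^2-p-30.

p^2-p-30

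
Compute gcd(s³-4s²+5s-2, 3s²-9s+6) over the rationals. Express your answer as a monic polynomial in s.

s²-3s+2

Apply the Euclidean algorithm:
  s³-4s²+5s-2 = ((1/3)s-1/3)(3s²-9s+6) + (0)
Last nonzero remainder: 3s²-9s+6. Dividing through by 3 gives the monic gcd s²-3s+2.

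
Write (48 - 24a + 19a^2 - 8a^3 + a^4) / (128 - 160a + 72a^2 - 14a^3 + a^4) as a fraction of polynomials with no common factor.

Repeated division with remainder:
  a^4 - 8a^3 + 19a^2 - 24a + 48 = (a^4 - 14a^3 + 72a^2 - 160a + 128) + (6a^3 - 53a^2 + 136a - 80)
  a^4 - 14a^3 + 72a^2 - 160a + 128 = ((1/6)a - 31/36)(6a^3 - 53a^2 + 136a - 80) + ((133/36)a^2 - (266/9)a + 532/9)
  6a^3 - 53a^2 + 136a - 80 = ((216/133)a - 180/133)((133/36)a^2 - (266/9)a + 532/9) + (0)
Last nonzero remainder: (133/36)a^2 - (266/9)a + 532/9. Dividing through by 133/36 gives the monic gcd a^2 - 8a + 16.
Cancel a^2 - 8a + 16 from numerator and denominator to get the reduced form.

(3 + a^2)/(8 - 6a + a^2)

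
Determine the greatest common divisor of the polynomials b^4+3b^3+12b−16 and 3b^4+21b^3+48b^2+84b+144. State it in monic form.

b^3+4b^2+4b+16

Repeated division with remainder:
  b^4+3b^3+12b−16 = (1/3)(3b^4+21b^3+48b^2+84b+144) + (−4b^3−16b^2−16b−64)
  3b^4+21b^3+48b^2+84b+144 = (−(3/4)b−9/4)(−4b^3−16b^2−16b−64) + (0)
Last nonzero remainder: −4b^3−16b^2−16b−64. Dividing through by −4 gives the monic gcd b^3+4b^2+4b+16.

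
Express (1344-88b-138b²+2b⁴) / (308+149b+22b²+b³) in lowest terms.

(48-22b+2b²)/(11+b)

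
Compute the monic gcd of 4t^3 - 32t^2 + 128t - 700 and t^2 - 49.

Repeated division with remainder:
  4t^3 - 32t^2 + 128t - 700 = (4t - 32)(t^2 - 49) + (324t - 2268)
  t^2 - 49 = ((1/324)t + 7/324)(324t - 2268) + (0)
Last nonzero remainder: 324t - 2268. Dividing through by 324 gives the monic gcd t - 7.

t - 7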